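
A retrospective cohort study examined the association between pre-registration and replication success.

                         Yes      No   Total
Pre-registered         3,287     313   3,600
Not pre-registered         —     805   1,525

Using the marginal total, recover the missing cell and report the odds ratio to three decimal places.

The missing cell is in the unexposed row: 1525 − 805 = 720.
So a = 3287, b = 313, c = 720, d = 805.
OR = (a·d)/(b·c) = (3287 × 805) / (313 × 720) = 2646035 / 225360 = 11.74137

11.741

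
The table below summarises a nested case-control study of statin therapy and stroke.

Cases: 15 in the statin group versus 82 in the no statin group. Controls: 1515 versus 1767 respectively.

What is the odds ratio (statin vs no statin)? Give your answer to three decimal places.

From the description: a = 15, b = 1515, c = 82, d = 1767.
OR = (a·d)/(b·c) = (15 × 1767) / (1515 × 82) = 26505 / 124230 = 0.21335
Exposure is associated with lower odds of stroke (OR = 0.21 < 1).

0.213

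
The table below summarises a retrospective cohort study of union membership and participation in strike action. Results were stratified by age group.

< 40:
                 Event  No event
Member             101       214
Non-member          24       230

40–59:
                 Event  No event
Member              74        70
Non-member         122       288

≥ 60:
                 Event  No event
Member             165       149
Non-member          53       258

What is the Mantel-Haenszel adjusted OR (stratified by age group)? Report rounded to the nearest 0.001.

3.976

OR_MH = Σ(aᵢdᵢ/nᵢ) / Σ(bᵢcᵢ/nᵢ), where nᵢ is the stratum total.
Stratum 1 (< 40): n = 569; a·d/n = 101·230/569 = 40.8260; b·c/n = 214·24/569 = 9.0264
Stratum 2 (40–59): n = 554; a·d/n = 74·288/554 = 38.4693; b·c/n = 70·122/554 = 15.4152
Stratum 3 (≥ 60): n = 625; a·d/n = 165·258/625 = 68.1120; b·c/n = 149·53/625 = 12.6352
OR_MH = (40.8260 + 38.4693 + 68.1120) / (9.0264 + 15.4152 + 12.6352) = 147.4073 / 37.0767 = 3.97574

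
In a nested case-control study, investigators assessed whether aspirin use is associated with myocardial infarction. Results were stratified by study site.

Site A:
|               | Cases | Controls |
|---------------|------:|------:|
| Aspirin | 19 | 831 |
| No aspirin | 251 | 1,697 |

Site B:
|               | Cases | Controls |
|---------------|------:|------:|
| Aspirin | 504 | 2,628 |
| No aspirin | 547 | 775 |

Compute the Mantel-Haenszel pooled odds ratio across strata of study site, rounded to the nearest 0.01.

OR_MH = Σ(aᵢdᵢ/nᵢ) / Σ(bᵢcᵢ/nᵢ), where nᵢ is the stratum total.
Stratum 1 (Site A): n = 2798; a·d/n = 19·1697/2798 = 11.5236; b·c/n = 831·251/2798 = 74.5465
Stratum 2 (Site B): n = 4454; a·d/n = 504·775/4454 = 87.6965; b·c/n = 2628·547/4454 = 322.7472
OR_MH = (11.5236 + 87.6965) / (74.5465 + 322.7472) = 99.2200 / 397.2937 = 0.24974

0.25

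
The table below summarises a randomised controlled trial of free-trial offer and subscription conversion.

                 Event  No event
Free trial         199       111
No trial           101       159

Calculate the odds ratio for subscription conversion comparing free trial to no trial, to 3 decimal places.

Cells: a = 199, b = 111, c = 101, d = 159.
OR = (a·d)/(b·c) = (199 × 159) / (111 × 101) = 31641 / 11211 = 2.82232
The odds of subscription conversion are about 2.82 times as high in the free trial group.

2.822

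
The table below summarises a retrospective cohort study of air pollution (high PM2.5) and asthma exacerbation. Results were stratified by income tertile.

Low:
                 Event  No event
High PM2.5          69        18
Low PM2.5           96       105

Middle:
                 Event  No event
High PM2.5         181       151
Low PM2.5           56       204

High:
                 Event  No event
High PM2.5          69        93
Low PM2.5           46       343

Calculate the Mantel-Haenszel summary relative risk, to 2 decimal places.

RR_MH = Σ(aᵢ·n₀ᵢ/nᵢ) / Σ(cᵢ·n₁ᵢ/nᵢ), with n₁ᵢ = aᵢ+bᵢ (exposed), n₀ᵢ = cᵢ+dᵢ (unexposed), nᵢ = n₁ᵢ+n₀ᵢ.
Stratum 1 (Low): n₁ = 87, n₀ = 201, n = 288; a·n₀/n = 69·201/288 = 48.1562; c·n₁/n = 96·87/288 = 29.0000
Stratum 2 (Middle): n₁ = 332, n₀ = 260, n = 592; a·n₀/n = 181·260/592 = 79.4932; c·n₁/n = 56·332/592 = 31.4054
Stratum 3 (High): n₁ = 162, n₀ = 389, n = 551; a·n₀/n = 69·389/551 = 48.7132; c·n₁/n = 46·162/551 = 13.5245
RR_MH = (48.1562 + 79.4932 + 48.7132) / (29.0000 + 31.4054 + 13.5245) = 176.3627 / 73.9299 = 2.38554

2.39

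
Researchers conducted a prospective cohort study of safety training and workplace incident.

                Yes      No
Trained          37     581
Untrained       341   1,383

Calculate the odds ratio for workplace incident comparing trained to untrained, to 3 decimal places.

Cells: a = 37, b = 581, c = 341, d = 1383.
OR = (a·d)/(b·c) = (37 × 1383) / (581 × 341) = 51171 / 198121 = 0.25828
Exposure is associated with lower odds of workplace incident (OR = 0.26 < 1).

0.258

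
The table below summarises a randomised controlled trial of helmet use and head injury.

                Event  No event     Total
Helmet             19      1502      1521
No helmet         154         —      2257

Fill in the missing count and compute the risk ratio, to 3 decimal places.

The missing cell is in the unexposed row: 2257 − 154 = 2103.
So a = 19, b = 1502, c = 154, d = 2103.
RR = [a/(a+b)] / [c/(c+d)] = (19/1521) / (154/2257) = 0.01249/0.06823 = 0.18308

0.183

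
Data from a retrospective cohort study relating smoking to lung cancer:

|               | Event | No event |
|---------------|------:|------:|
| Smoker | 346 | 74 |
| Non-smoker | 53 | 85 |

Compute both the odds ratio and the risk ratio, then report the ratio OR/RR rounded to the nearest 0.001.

3.496

Cells: a = 346, b = 74, c = 53, d = 85.
OR = (346·85)/(74·53) = 29410/3922 = 7.49873
Risk in exposed = 346/420 = 0.82381; risk in unexposed = 53/138 = 0.38406; RR = 2.14501
OR/RR = 7.49873 / 2.14501 = 3.49589
The outcome is not rare, so the OR lies further from 1 than the RR.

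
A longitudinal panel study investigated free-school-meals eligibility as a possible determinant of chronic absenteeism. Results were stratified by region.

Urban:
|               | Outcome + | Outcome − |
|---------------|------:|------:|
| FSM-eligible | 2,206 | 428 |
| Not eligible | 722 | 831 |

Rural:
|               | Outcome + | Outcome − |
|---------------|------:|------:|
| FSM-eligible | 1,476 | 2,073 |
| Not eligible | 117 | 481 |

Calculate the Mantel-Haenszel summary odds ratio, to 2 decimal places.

4.60

OR_MH = Σ(aᵢdᵢ/nᵢ) / Σ(bᵢcᵢ/nᵢ), where nᵢ is the stratum total.
Stratum 1 (Urban): n = 4187; a·d/n = 2206·831/4187 = 437.8280; b·c/n = 428·722/4187 = 73.8037
Stratum 2 (Rural): n = 4147; a·d/n = 1476·481/4147 = 171.1975; b·c/n = 2073·117/4147 = 58.4859
OR_MH = (437.8280 + 171.1975) / (73.8037 + 58.4859) = 609.0255 / 132.2896 = 4.60373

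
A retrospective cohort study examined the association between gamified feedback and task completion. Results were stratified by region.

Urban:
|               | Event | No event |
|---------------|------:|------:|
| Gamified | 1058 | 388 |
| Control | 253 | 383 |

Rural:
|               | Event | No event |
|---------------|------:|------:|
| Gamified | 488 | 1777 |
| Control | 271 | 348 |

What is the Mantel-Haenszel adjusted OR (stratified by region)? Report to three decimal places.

OR_MH = Σ(aᵢdᵢ/nᵢ) / Σ(bᵢcᵢ/nᵢ), where nᵢ is the stratum total.
Stratum 1 (Urban): n = 2082; a·d/n = 1058·383/2082 = 194.6273; b·c/n = 388·253/2082 = 47.1489
Stratum 2 (Rural): n = 2884; a·d/n = 488·348/2884 = 58.8849; b·c/n = 1777·271/2884 = 166.9788
OR_MH = (194.6273 + 58.8849) / (47.1489 + 166.9788) = 253.5122 / 214.1277 = 1.18393

1.184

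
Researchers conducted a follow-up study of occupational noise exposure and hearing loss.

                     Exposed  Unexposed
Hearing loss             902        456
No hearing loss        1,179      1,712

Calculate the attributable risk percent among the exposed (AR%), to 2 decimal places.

51.47

Reading the table with exposure as columns: a = 902 (Exposed, case), b = 1179 (Exposed, non-case), c = 456 (Unexposed, case), d = 1712.
Risk in exposed = 902/2081 = 0.43345; risk in unexposed = 456/2168 = 0.21033.
RR = 0.43345/0.21033 = 2.06077
AR% = (RR − 1)/RR × 100 = (2.06077 − 1)/2.06077 × 100 = 51.4744%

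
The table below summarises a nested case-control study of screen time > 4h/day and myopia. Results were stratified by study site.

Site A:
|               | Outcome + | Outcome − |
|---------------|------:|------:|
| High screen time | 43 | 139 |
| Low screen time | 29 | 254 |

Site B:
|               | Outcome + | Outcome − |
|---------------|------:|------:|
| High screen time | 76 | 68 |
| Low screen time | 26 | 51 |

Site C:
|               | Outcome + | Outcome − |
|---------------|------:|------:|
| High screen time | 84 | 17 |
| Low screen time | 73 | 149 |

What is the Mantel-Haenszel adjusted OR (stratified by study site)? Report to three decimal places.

3.889

OR_MH = Σ(aᵢdᵢ/nᵢ) / Σ(bᵢcᵢ/nᵢ), where nᵢ is the stratum total.
Stratum 1 (Site A): n = 465; a·d/n = 43·254/465 = 23.4882; b·c/n = 139·29/465 = 8.6688
Stratum 2 (Site B): n = 221; a·d/n = 76·51/221 = 17.5385; b·c/n = 68·26/221 = 8.0000
Stratum 3 (Site C): n = 323; a·d/n = 84·149/323 = 38.7492; b·c/n = 17·73/323 = 3.8421
OR_MH = (23.4882 + 17.5385 + 38.7492) / (8.6688 + 8.0000 + 3.8421) = 79.7759 / 20.5109 = 3.88943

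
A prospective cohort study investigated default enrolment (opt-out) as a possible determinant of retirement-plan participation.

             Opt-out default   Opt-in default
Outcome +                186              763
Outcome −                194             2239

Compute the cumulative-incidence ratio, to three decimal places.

1.926

Reading the table with exposure as columns: a = 186 (Opt-out default, case), b = 194 (Opt-out default, non-case), c = 763 (Opt-in default, case), d = 2239.
Risk in exposed = 186/380 = 0.48947; risk in unexposed = 763/3002 = 0.25416.
RR = 0.48947 / 0.25416 = 1.92582
The risk among the exposed is 1.93 times that among the unexposed.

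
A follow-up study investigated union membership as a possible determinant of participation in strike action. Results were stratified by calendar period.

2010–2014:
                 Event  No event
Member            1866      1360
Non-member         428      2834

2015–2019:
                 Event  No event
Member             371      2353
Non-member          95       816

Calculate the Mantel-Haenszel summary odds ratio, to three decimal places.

5.941

OR_MH = Σ(aᵢdᵢ/nᵢ) / Σ(bᵢcᵢ/nᵢ), where nᵢ is the stratum total.
Stratum 1 (2010–2014): n = 6488; a·d/n = 1866·2834/6488 = 815.0808; b·c/n = 1360·428/6488 = 89.7164
Stratum 2 (2015–2019): n = 3635; a·d/n = 371·816/3635 = 83.2836; b·c/n = 2353·95/3635 = 61.4952
OR_MH = (815.0808 + 83.2836) / (89.7164 + 61.4952) = 898.3644 / 151.2116 = 5.94111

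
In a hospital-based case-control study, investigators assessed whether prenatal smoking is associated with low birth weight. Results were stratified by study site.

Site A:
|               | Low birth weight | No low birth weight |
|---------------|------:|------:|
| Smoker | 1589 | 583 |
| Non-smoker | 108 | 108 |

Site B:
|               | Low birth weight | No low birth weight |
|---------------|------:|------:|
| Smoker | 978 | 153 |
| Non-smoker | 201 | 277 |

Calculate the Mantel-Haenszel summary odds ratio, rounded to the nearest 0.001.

5.282

OR_MH = Σ(aᵢdᵢ/nᵢ) / Σ(bᵢcᵢ/nᵢ), where nᵢ is the stratum total.
Stratum 1 (Site A): n = 2388; a·d/n = 1589·108/2388 = 71.8643; b·c/n = 583·108/2388 = 26.3668
Stratum 2 (Site B): n = 1609; a·d/n = 978·277/1609 = 168.3692; b·c/n = 153·201/1609 = 19.1131
OR_MH = (71.8643 + 168.3692) / (26.3668 + 19.1131) = 240.2335 / 45.4799 = 5.28218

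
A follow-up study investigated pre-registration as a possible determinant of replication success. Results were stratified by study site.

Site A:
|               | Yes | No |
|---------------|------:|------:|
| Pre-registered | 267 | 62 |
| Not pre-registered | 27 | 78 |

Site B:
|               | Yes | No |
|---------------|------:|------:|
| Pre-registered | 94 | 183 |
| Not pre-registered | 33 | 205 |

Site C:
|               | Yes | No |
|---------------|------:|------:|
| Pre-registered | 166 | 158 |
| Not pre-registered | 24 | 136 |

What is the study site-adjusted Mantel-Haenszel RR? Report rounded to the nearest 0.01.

RR_MH = Σ(aᵢ·n₀ᵢ/nᵢ) / Σ(cᵢ·n₁ᵢ/nᵢ), with n₁ᵢ = aᵢ+bᵢ (exposed), n₀ᵢ = cᵢ+dᵢ (unexposed), nᵢ = n₁ᵢ+n₀ᵢ.
Stratum 1 (Site A): n₁ = 329, n₀ = 105, n = 434; a·n₀/n = 267·105/434 = 64.5968; c·n₁/n = 27·329/434 = 20.4677
Stratum 2 (Site B): n₁ = 277, n₀ = 238, n = 515; a·n₀/n = 94·238/515 = 43.4408; c·n₁/n = 33·277/515 = 17.7495
Stratum 3 (Site C): n₁ = 324, n₀ = 160, n = 484; a·n₀/n = 166·160/484 = 54.8760; c·n₁/n = 24·324/484 = 16.0661
RR_MH = (64.5968 + 43.4408 + 54.8760) / (20.4677 + 17.7495 + 16.0661) = 162.9136 / 54.2834 = 3.00117

3.00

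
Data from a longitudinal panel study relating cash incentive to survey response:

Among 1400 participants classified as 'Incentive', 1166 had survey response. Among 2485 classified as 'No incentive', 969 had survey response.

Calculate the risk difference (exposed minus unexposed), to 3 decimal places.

From the description: a = 1166, b = 234, c = 969, d = 1516.
Risk in exposed = 1166/1400 = 0.832857; risk in unexposed = 969/2485 = 0.389940.
Risk difference = 0.832857 − 0.389940 = 0.442918

0.443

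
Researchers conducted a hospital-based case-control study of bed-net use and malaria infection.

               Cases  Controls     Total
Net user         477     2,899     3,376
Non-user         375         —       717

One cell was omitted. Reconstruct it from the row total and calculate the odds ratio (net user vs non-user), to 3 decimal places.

The missing cell is in the unexposed row: 717 − 375 = 342.
So a = 477, b = 2899, c = 375, d = 342.
OR = (a·d)/(b·c) = (477 × 342) / (2899 × 375) = 163134 / 1087125 = 0.15006

0.150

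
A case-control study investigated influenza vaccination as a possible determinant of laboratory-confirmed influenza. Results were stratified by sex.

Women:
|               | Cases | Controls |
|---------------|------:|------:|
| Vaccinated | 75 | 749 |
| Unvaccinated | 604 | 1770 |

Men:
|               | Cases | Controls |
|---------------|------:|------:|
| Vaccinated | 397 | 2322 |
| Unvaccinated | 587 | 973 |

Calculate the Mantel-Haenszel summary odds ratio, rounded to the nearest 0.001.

0.286

OR_MH = Σ(aᵢdᵢ/nᵢ) / Σ(bᵢcᵢ/nᵢ), where nᵢ is the stratum total.
Stratum 1 (Women): n = 3198; a·d/n = 75·1770/3198 = 41.5103; b·c/n = 749·604/3198 = 141.4622
Stratum 2 (Men): n = 4279; a·d/n = 397·973/4279 = 90.2737; b·c/n = 2322·587/4279 = 318.5356
OR_MH = (41.5103 + 90.2737) / (141.4622 + 318.5356) = 131.7840 / 459.9978 = 0.28649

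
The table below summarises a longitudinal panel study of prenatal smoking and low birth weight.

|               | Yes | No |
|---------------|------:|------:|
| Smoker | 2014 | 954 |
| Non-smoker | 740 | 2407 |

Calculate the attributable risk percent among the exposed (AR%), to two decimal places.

Cells: a = 2014, b = 954, c = 740, d = 2407.
Risk in exposed = 2014/2968 = 0.67857; risk in unexposed = 740/3147 = 0.23514.
RR = 0.67857/0.23514 = 2.88576
AR% = (RR − 1)/RR × 100 = (2.88576 − 1)/2.88576 × 100 = 65.3471%

65.35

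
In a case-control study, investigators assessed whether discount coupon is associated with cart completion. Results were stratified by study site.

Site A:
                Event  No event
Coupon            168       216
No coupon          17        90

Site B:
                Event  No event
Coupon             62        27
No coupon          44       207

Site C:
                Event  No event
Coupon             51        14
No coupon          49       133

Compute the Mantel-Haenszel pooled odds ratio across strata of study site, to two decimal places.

OR_MH = Σ(aᵢdᵢ/nᵢ) / Σ(bᵢcᵢ/nᵢ), where nᵢ is the stratum total.
Stratum 1 (Site A): n = 491; a·d/n = 168·90/491 = 30.7943; b·c/n = 216·17/491 = 7.4786
Stratum 2 (Site B): n = 340; a·d/n = 62·207/340 = 37.7471; b·c/n = 27·44/340 = 3.4941
Stratum 3 (Site C): n = 247; a·d/n = 51·133/247 = 27.4615; b·c/n = 14·49/247 = 2.7773
OR_MH = (30.7943 + 37.7471 + 27.4615) / (7.4786 + 3.4941 + 2.7773) = 96.0029 / 13.7501 = 6.98200

6.98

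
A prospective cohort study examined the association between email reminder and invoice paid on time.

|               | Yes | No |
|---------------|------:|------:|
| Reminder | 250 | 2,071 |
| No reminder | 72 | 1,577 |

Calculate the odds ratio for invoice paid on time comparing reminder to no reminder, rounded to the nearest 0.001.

2.644

Cells: a = 250, b = 2071, c = 72, d = 1577.
OR = (a·d)/(b·c) = (250 × 1577) / (2071 × 72) = 394250 / 149112 = 2.64399
The odds of invoice paid on time are about 2.64 times as high in the reminder group.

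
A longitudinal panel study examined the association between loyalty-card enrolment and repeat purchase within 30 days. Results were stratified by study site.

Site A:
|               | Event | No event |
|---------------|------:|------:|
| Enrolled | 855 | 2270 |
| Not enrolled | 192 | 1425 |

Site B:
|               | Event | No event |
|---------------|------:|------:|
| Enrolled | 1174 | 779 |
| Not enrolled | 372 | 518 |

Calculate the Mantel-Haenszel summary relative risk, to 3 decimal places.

1.725

RR_MH = Σ(aᵢ·n₀ᵢ/nᵢ) / Σ(cᵢ·n₁ᵢ/nᵢ), with n₁ᵢ = aᵢ+bᵢ (exposed), n₀ᵢ = cᵢ+dᵢ (unexposed), nᵢ = n₁ᵢ+n₀ᵢ.
Stratum 1 (Site A): n₁ = 3125, n₀ = 1617, n = 4742; a·n₀/n = 855·1617/4742 = 291.5510; c·n₁/n = 192·3125/4742 = 126.5289
Stratum 2 (Site B): n₁ = 1953, n₀ = 890, n = 2843; a·n₀/n = 1174·890/2843 = 367.5202; c·n₁/n = 372·1953/2843 = 255.5456
RR_MH = (291.5510 + 367.5202) / (126.5289 + 255.5456) = 659.0713 / 382.0744 = 1.72498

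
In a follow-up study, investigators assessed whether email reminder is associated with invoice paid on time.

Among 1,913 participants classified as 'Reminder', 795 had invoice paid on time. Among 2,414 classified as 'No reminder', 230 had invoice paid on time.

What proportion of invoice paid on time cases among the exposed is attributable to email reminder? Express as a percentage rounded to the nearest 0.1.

From the description: a = 795, b = 1118, c = 230, d = 2184.
Risk in exposed = 795/1913 = 0.41558; risk in unexposed = 230/2414 = 0.09528.
RR = 0.41558/0.09528 = 4.36176
AR% = (RR − 1)/RR × 100 = (4.36176 − 1)/4.36176 × 100 = 77.0735%

77.1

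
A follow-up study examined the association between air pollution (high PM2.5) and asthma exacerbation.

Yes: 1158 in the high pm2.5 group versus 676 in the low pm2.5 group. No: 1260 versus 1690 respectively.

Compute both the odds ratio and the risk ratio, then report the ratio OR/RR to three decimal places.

1.371

From the description: a = 1158, b = 1260, c = 676, d = 1690.
OR = (1158·1690)/(1260·676) = 1957020/851760 = 2.29762
Risk in exposed = 1158/2418 = 0.47891; risk in unexposed = 676/2366 = 0.28571; RR = 1.67618
OR/RR = 2.29762 / 1.67618 = 1.37075
The outcome is not rare, so the OR lies further from 1 than the RR.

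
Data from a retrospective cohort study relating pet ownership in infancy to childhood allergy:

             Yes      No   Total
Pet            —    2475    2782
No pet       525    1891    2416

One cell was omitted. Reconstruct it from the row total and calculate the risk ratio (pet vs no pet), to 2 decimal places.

The missing cell is in the exposed row: 2782 − 2475 = 307.
So a = 307, b = 2475, c = 525, d = 1891.
RR = [a/(a+b)] / [c/(c+d)] = (307/2782) / (525/2416) = 0.11035/0.21730 = 0.50783

0.51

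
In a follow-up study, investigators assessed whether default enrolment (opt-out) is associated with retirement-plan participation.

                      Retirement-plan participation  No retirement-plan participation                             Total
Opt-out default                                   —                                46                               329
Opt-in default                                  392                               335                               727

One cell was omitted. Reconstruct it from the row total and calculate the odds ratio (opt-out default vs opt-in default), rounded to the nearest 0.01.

The missing cell is in the exposed row: 329 − 46 = 283.
So a = 283, b = 46, c = 392, d = 335.
OR = (a·d)/(b·c) = (283 × 335) / (46 × 392) = 94805 / 18032 = 5.25760

5.26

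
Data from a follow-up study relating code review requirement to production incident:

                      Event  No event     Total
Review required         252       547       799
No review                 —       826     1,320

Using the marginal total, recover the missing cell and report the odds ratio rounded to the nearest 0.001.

0.770

The missing cell is in the unexposed row: 1320 − 826 = 494.
So a = 252, b = 547, c = 494, d = 826.
OR = (a·d)/(b·c) = (252 × 826) / (547 × 494) = 208152 / 270218 = 0.77031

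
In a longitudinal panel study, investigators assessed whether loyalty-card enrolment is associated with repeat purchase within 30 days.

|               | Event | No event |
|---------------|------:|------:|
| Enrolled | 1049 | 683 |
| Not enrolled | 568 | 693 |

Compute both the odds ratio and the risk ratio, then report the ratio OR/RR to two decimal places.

Cells: a = 1049, b = 683, c = 568, d = 693.
OR = (1049·693)/(683·568) = 726957/387944 = 1.87387
Risk in exposed = 1049/1732 = 0.60566; risk in unexposed = 568/1261 = 0.45044; RR = 1.34460
OR/RR = 1.87387 / 1.34460 = 1.39362
The outcome is not rare, so the OR lies further from 1 than the RR.

1.39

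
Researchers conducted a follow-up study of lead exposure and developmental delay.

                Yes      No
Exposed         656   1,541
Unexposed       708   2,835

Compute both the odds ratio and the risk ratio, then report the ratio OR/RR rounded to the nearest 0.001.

1.141

Cells: a = 656, b = 1541, c = 708, d = 2835.
OR = (656·2835)/(1541·708) = 1859760/1091028 = 1.70459
Risk in exposed = 656/2197 = 0.29859; risk in unexposed = 708/3543 = 0.19983; RR = 1.49421
OR/RR = 1.70459 / 1.49421 = 1.14080
The outcome is not rare, so the OR lies further from 1 than the RR.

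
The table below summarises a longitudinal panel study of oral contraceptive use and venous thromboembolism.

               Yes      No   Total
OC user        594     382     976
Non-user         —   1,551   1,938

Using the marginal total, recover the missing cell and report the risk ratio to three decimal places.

The missing cell is in the unexposed row: 1938 − 1551 = 387.
So a = 594, b = 382, c = 387, d = 1551.
RR = [a/(a+b)] / [c/(c+d)] = (594/976) / (387/1938) = 0.60861/0.19969 = 3.04775

3.048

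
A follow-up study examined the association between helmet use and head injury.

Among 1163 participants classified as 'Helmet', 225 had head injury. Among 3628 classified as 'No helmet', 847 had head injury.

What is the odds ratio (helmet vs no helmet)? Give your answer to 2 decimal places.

From the description: a = 225, b = 938, c = 847, d = 2781.
OR = (a·d)/(b·c) = (225 × 2781) / (938 × 847) = 625725 / 794486 = 0.78758
Exposure is associated with lower odds of head injury (OR = 0.79 < 1).

0.79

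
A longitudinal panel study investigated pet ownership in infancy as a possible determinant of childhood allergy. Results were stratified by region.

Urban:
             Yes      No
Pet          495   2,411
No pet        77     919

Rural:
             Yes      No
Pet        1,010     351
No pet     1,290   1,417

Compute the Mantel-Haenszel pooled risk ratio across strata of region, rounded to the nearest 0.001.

1.633

RR_MH = Σ(aᵢ·n₀ᵢ/nᵢ) / Σ(cᵢ·n₁ᵢ/nᵢ), with n₁ᵢ = aᵢ+bᵢ (exposed), n₀ᵢ = cᵢ+dᵢ (unexposed), nᵢ = n₁ᵢ+n₀ᵢ.
Stratum 1 (Urban): n₁ = 2906, n₀ = 996, n = 3902; a·n₀/n = 495·996/3902 = 126.3506; c·n₁/n = 77·2906/3902 = 57.3455
Stratum 2 (Rural): n₁ = 1361, n₀ = 2707, n = 4068; a·n₀/n = 1010·2707/4068 = 672.0919; c·n₁/n = 1290·1361/4068 = 431.5855
RR_MH = (126.3506 + 672.0919) / (57.3455 + 431.5855) = 798.4425 / 488.9310 = 1.63304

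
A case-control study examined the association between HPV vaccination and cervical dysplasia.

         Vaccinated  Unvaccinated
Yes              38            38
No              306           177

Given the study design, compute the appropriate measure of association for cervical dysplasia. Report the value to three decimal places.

Reading the table with exposure as columns: a = 38 (Vaccinated, case), b = 306 (Vaccinated, non-case), c = 38 (Unvaccinated, case), d = 177.
This is a case-control study: participants were sampled on outcome status, so risks in the source population cannot be estimated directly — relative risk is not valid here. The odds ratio is the appropriate measure.
OR = (a·d)/(b·c) = (38 × 177) / (306 × 38) = 6726 / 11628 = 0.57843

0.578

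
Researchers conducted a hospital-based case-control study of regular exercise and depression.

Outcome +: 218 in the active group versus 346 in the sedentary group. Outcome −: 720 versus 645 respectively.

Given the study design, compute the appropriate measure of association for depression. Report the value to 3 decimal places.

From the description: a = 218, b = 720, c = 346, d = 645.
This is a hospital-based case-control study: participants were sampled on outcome status, so risks in the source population cannot be estimated directly — relative risk is not valid here. The odds ratio is the appropriate measure.
OR = (a·d)/(b·c) = (218 × 645) / (720 × 346) = 140610 / 249120 = 0.56443

0.564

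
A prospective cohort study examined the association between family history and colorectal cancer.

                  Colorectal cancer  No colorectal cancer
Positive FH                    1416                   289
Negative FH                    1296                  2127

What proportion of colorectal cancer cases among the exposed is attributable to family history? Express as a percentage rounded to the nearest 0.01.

54.41

Cells: a = 1416, b = 289, c = 1296, d = 2127.
Risk in exposed = 1416/1705 = 0.83050; risk in unexposed = 1296/3423 = 0.37862.
RR = 0.83050/0.37862 = 2.19352
AR% = (RR − 1)/RR × 100 = (2.19352 − 1)/2.19352 × 100 = 54.4111%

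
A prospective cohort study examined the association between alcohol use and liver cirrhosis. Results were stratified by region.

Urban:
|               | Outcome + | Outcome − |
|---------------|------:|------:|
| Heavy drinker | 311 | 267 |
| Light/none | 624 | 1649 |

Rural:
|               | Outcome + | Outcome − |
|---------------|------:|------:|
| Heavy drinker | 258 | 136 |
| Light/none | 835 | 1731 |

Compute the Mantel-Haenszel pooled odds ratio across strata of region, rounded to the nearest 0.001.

OR_MH = Σ(aᵢdᵢ/nᵢ) / Σ(bᵢcᵢ/nᵢ), where nᵢ is the stratum total.
Stratum 1 (Urban): n = 2851; a·d/n = 311·1649/2851 = 179.8804; b·c/n = 267·624/2851 = 58.4384
Stratum 2 (Rural): n = 2960; a·d/n = 258·1731/2960 = 150.8777; b·c/n = 136·835/2960 = 38.3649
OR_MH = (179.8804 + 150.8777) / (58.4384 + 38.3649) = 330.7581 / 96.8033 = 3.41681

3.417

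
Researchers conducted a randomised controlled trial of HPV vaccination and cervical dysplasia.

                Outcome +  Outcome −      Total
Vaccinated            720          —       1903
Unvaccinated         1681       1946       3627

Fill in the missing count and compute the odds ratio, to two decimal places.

The missing cell is in the exposed row: 1903 − 720 = 1183.
So a = 720, b = 1183, c = 1681, d = 1946.
OR = (a·d)/(b·c) = (720 × 1946) / (1183 × 1681) = 1401120 / 1988623 = 0.70457

0.70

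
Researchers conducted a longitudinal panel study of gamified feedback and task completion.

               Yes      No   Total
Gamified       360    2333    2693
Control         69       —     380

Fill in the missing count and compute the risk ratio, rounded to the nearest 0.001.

The missing cell is in the unexposed row: 380 − 69 = 311.
So a = 360, b = 2333, c = 69, d = 311.
RR = [a/(a+b)] / [c/(c+d)] = (360/2693) / (69/380) = 0.13368/0.18158 = 0.73621

0.736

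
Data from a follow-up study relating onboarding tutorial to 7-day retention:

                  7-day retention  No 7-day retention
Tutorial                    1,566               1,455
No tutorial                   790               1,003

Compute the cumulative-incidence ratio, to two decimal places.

1.18

Cells: a = 1566, b = 1455, c = 790, d = 1003.
Risk in exposed = 1566/3021 = 0.51837; risk in unexposed = 790/1793 = 0.44060.
RR = 0.51837 / 0.44060 = 1.17651
The risk among the exposed is 1.18 times that among the unexposed.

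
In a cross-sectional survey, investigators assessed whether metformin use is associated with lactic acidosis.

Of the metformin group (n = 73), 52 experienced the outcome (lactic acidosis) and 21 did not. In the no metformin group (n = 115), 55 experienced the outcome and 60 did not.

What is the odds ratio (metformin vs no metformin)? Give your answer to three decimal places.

2.701

From the description: a = 52, b = 21, c = 55, d = 60.
OR = (a·d)/(b·c) = (52 × 60) / (21 × 55) = 3120 / 1155 = 2.70130
The odds of lactic acidosis are about 2.70 times as high in the metformin group.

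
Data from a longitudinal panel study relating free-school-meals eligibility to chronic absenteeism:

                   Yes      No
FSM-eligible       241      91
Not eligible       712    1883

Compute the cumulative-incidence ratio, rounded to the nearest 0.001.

Cells: a = 241, b = 91, c = 712, d = 1883.
Risk in exposed = 241/332 = 0.72590; risk in unexposed = 712/2595 = 0.27437.
RR = 0.72590 / 0.27437 = 2.64567
The risk among the exposed is 2.65 times that among the unexposed.

2.646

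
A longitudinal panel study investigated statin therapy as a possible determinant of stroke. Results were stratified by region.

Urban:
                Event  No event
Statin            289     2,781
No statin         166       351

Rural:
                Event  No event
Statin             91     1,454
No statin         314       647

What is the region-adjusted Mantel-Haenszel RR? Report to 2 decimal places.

0.23

RR_MH = Σ(aᵢ·n₀ᵢ/nᵢ) / Σ(cᵢ·n₁ᵢ/nᵢ), with n₁ᵢ = aᵢ+bᵢ (exposed), n₀ᵢ = cᵢ+dᵢ (unexposed), nᵢ = n₁ᵢ+n₀ᵢ.
Stratum 1 (Urban): n₁ = 3070, n₀ = 517, n = 3587; a·n₀/n = 289·517/3587 = 41.6540; c·n₁/n = 166·3070/3587 = 142.0742
Stratum 2 (Rural): n₁ = 1545, n₀ = 961, n = 2506; a·n₀/n = 91·961/2506 = 34.8966; c·n₁/n = 314·1545/2506 = 193.5874
RR_MH = (41.6540 + 34.8966) / (142.0742 + 193.5874) = 76.5507 / 335.6615 = 0.22806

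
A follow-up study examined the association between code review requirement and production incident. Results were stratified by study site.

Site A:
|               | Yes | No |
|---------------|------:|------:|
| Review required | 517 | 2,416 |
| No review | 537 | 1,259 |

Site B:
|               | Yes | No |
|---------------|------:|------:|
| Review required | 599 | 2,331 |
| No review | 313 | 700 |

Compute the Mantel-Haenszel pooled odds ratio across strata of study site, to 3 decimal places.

0.531

OR_MH = Σ(aᵢdᵢ/nᵢ) / Σ(bᵢcᵢ/nᵢ), where nᵢ is the stratum total.
Stratum 1 (Site A): n = 4729; a·d/n = 517·1259/4729 = 137.6407; b·c/n = 2416·537/4729 = 274.3481
Stratum 2 (Site B): n = 3943; a·d/n = 599·700/3943 = 106.3403; b·c/n = 2331·313/3943 = 185.0375
OR_MH = (137.6407 + 106.3403) / (274.3481 + 185.0375) = 243.9811 / 459.3856 = 0.53110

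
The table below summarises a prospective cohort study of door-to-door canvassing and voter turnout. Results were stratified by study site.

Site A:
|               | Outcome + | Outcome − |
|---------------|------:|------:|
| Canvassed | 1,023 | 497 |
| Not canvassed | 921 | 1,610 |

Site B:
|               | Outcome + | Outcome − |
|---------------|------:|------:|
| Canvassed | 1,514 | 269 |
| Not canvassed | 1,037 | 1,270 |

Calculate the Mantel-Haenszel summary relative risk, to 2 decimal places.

1.87

RR_MH = Σ(aᵢ·n₀ᵢ/nᵢ) / Σ(cᵢ·n₁ᵢ/nᵢ), with n₁ᵢ = aᵢ+bᵢ (exposed), n₀ᵢ = cᵢ+dᵢ (unexposed), nᵢ = n₁ᵢ+n₀ᵢ.
Stratum 1 (Site A): n₁ = 1520, n₀ = 2531, n = 4051; a·n₀/n = 1023·2531/4051 = 639.1540; c·n₁/n = 921·1520/4051 = 345.5739
Stratum 2 (Site B): n₁ = 1783, n₀ = 2307, n = 4090; a·n₀/n = 1514·2307/4090 = 853.9848; c·n₁/n = 1037·1783/4090 = 452.0711
RR_MH = (639.1540 + 853.9848) / (345.5739 + 452.0711) = 1493.1389 / 797.6451 = 1.87193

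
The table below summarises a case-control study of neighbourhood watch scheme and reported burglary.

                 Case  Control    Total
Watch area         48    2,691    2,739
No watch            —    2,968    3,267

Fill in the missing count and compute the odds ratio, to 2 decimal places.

The missing cell is in the unexposed row: 3267 − 2968 = 299.
So a = 48, b = 2691, c = 299, d = 2968.
OR = (a·d)/(b·c) = (48 × 2968) / (2691 × 299) = 142464 / 804609 = 0.17706

0.18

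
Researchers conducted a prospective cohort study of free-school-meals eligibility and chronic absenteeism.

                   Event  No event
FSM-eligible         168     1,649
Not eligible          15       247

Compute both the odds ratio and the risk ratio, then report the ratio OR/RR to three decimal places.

1.039

Cells: a = 168, b = 1649, c = 15, d = 247.
OR = (168·247)/(1649·15) = 41496/24735 = 1.67762
Risk in exposed = 168/1817 = 0.09246; risk in unexposed = 15/262 = 0.05725; RR = 1.61497
OR/RR = 1.67762 / 1.61497 = 1.03880
The outcome is rare in both groups, so OR ≈ RR (ratio near 1).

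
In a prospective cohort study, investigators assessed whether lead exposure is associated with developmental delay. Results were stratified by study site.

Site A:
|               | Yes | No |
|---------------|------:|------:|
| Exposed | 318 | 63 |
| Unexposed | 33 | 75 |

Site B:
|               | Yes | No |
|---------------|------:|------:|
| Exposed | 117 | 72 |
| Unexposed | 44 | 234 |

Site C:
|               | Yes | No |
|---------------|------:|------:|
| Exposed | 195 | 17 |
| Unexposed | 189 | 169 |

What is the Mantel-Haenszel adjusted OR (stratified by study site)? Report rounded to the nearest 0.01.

OR_MH = Σ(aᵢdᵢ/nᵢ) / Σ(bᵢcᵢ/nᵢ), where nᵢ is the stratum total.
Stratum 1 (Site A): n = 489; a·d/n = 318·75/489 = 48.7730; b·c/n = 63·33/489 = 4.2515
Stratum 2 (Site B): n = 467; a·d/n = 117·234/467 = 58.6253; b·c/n = 72·44/467 = 6.7837
Stratum 3 (Site C): n = 570; a·d/n = 195·169/570 = 57.8158; b·c/n = 17·189/570 = 5.6368
OR_MH = (48.7730 + 58.6253 + 57.8158) / (4.2515 + 6.7837 + 5.6368) = 165.2141 / 16.6721 = 9.90961

9.91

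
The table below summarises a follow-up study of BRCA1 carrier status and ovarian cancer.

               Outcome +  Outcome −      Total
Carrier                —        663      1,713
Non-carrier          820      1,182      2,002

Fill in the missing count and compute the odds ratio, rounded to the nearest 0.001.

2.283

The missing cell is in the exposed row: 1713 − 663 = 1050.
So a = 1050, b = 663, c = 820, d = 1182.
OR = (a·d)/(b·c) = (1050 × 1182) / (663 × 820) = 1241100 / 543660 = 2.28286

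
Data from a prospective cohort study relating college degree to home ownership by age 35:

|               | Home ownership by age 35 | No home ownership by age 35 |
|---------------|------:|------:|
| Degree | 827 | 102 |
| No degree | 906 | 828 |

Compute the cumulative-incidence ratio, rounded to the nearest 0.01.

1.70

Cells: a = 827, b = 102, c = 906, d = 828.
Risk in exposed = 827/929 = 0.89020; risk in unexposed = 906/1734 = 0.52249.
RR = 0.89020 / 0.52249 = 1.70377
The risk among the exposed is 1.70 times that among the unexposed.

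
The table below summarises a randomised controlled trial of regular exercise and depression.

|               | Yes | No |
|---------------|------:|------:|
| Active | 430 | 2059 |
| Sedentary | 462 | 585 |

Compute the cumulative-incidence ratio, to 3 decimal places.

Cells: a = 430, b = 2059, c = 462, d = 585.
Risk in exposed = 430/2489 = 0.17276; risk in unexposed = 462/1047 = 0.44126.
RR = 0.17276 / 0.44126 = 0.39151
The risk is 61% lower among the exposed than among the unexposed.

0.392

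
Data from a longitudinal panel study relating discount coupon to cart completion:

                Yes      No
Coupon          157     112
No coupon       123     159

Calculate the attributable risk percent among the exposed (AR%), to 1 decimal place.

Cells: a = 157, b = 112, c = 123, d = 159.
Risk in exposed = 157/269 = 0.58364; risk in unexposed = 123/282 = 0.43617.
RR = 0.58364/0.43617 = 1.33811
AR% = (RR − 1)/RR × 100 = (1.33811 − 1)/1.33811 × 100 = 25.2677%

25.3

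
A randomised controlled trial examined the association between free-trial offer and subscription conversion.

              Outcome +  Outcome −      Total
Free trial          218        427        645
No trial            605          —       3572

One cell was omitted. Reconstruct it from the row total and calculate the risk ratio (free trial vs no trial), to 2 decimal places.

2.00

The missing cell is in the unexposed row: 3572 − 605 = 2967.
So a = 218, b = 427, c = 605, d = 2967.
RR = [a/(a+b)] / [c/(c+d)] = (218/645) / (605/3572) = 0.33798/0.16937 = 1.99551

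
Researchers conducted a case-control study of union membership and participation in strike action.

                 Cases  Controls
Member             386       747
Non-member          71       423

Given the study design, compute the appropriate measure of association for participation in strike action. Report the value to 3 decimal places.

3.079

Cells: a = 386, b = 747, c = 71, d = 423.
This is a case-control study: participants were sampled on outcome status, so risks in the source population cannot be estimated directly — relative risk is not valid here. The odds ratio is the appropriate measure.
OR = (a·d)/(b·c) = (386 × 423) / (747 × 71) = 163278 / 53037 = 3.07857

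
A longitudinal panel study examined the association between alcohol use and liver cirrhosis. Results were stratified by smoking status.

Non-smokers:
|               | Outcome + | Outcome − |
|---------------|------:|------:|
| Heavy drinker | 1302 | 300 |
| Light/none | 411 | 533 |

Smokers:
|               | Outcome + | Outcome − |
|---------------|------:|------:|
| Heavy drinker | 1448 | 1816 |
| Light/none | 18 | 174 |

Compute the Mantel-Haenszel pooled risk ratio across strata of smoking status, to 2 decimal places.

2.04

RR_MH = Σ(aᵢ·n₀ᵢ/nᵢ) / Σ(cᵢ·n₁ᵢ/nᵢ), with n₁ᵢ = aᵢ+bᵢ (exposed), n₀ᵢ = cᵢ+dᵢ (unexposed), nᵢ = n₁ᵢ+n₀ᵢ.
Stratum 1 (Non-smokers): n₁ = 1602, n₀ = 944, n = 2546; a·n₀/n = 1302·944/2546 = 482.7526; c·n₁/n = 411·1602/2546 = 258.6104
Stratum 2 (Smokers): n₁ = 3264, n₀ = 192, n = 3456; a·n₀/n = 1448·192/3456 = 80.4444; c·n₁/n = 18·3264/3456 = 17.0000
RR_MH = (482.7526 + 80.4444) / (258.6104 + 17.0000) = 563.1970 / 275.6104 = 2.04345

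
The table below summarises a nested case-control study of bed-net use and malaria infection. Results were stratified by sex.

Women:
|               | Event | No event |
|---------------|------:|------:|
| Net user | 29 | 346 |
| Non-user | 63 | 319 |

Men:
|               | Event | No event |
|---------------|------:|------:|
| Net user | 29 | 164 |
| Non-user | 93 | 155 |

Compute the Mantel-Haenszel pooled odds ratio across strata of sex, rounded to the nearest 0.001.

OR_MH = Σ(aᵢdᵢ/nᵢ) / Σ(bᵢcᵢ/nᵢ), where nᵢ is the stratum total.
Stratum 1 (Women): n = 757; a·d/n = 29·319/757 = 12.2206; b·c/n = 346·63/757 = 28.7952
Stratum 2 (Men): n = 441; a·d/n = 29·155/441 = 10.1927; b·c/n = 164·93/441 = 34.5850
OR_MH = (12.2206 + 10.1927) / (28.7952 + 34.5850) = 22.4134 / 63.3803 = 0.35363

0.354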